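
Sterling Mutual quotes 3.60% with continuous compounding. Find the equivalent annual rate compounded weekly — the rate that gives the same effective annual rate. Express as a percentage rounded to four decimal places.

EAR under continuous compounding: e^0.0360 − 1 = 0.036656.
Solve (1 + r/52)^52 = 1.036656: r/52 = 1.036656^(1/52) − 1 = 0.000693, so r = 0.036012 = 3.6012%.

3.6012%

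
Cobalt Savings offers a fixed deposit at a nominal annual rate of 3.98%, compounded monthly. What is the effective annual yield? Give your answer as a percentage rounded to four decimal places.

4.0534%

EAR = (1 + 0.0398/12)^12 − 1.
= (1 + 0.003317)^12 − 1 = 1.040534 − 1 = 4.0534%.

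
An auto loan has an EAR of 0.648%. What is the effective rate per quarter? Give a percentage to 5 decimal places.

The per-quarter rate i satisfies (1 + i)^4 = 1 + 0.00648.
i = 1.00648^(1/4) − 1 = 0.0016161 = 0.16161%.

0.16161%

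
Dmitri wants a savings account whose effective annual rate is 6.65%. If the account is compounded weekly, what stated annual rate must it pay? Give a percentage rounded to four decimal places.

6.4422%

(1 + r/52)^52 − 1 = 0.0665, so 1 + r/52 = 1.0665^(1/52).
r/52 = 0.001239, so r = 0.064422 = 6.4422%.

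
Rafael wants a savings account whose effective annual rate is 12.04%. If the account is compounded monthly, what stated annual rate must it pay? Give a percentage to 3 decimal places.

(1 + r/12)^12 − 1 = 0.1204, so 1 + r/12 = 1.1204^(1/12).
r/12 = 0.009519, so r = 0.114226 = 11.423%.

11.423%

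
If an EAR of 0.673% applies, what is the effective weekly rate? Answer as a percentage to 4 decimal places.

The per-week rate i satisfies (1 + i)^52 = 1 + 0.00673.
i = 1.00673^(1/52) − 1 = 0.0001290 = 0.0129%.

0.0129%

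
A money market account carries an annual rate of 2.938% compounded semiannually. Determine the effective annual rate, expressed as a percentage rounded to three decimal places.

2.960%

EAR = (1 + 0.02938/2)^2 − 1.
= (1 + 0.014690)^2 − 1 = 1.029596 − 1 = 2.960%.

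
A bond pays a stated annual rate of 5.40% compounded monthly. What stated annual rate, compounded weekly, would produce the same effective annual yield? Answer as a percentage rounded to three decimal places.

EAR = (1 + 0.0540/12)^12 − 1 = 0.055357.
Solve (1 + r/52)^52 = 1.055357: r/52 = 1.055357^(1/52) − 1 = 0.001037, so r = 0.053907 = 5.391%.

5.391%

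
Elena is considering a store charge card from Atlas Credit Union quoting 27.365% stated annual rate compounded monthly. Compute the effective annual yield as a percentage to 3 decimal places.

EAR = (1 + 0.27365/12)^12 − 1.
= (1 + 0.022804)^12 − 1 = 1.310720 − 1 = 31.072%.

31.072%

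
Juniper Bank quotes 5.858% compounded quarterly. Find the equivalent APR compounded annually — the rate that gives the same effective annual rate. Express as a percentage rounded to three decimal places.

EAR = (1 + 0.05858/4)^4 − 1 = 0.059879.
Compounded annually, the equivalent nominal rate is the EAR itself: 5.988%.

5.988%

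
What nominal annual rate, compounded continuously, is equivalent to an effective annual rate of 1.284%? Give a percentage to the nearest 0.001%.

Continuous: nominal r satisfies e^r − 1 = 0.01284.
r = ln(1 + 0.01284) = ln(1.01284) = 0.012758 = 1.276%.

1.276%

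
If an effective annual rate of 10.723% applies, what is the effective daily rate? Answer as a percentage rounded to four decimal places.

The per-day rate i satisfies (1 + i)^365 = 1 + 0.10723.
i = 1.10723^(1/365) − 1 = 0.0002791 = 0.0279%.

0.0279%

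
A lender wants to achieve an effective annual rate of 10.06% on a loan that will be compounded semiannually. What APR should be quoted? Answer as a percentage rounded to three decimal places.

9.819%

(1 + r/2)^2 − 1 = 0.1006, so 1 + r/2 = 1.1006^(1/2).
r/2 = 0.049095, so r = 0.098190 = 9.819%.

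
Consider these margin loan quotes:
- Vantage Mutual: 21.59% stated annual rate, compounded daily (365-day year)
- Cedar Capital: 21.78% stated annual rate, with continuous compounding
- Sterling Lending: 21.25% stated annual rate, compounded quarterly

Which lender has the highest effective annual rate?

Vantage Mutual: (1 + 0.2159/365)^365 − 1 = 24.090%
Cedar Capital: e^0.2178 − 1 = 24.334%
Sterling Lending: (1 + 0.2125/4)^4 − 1 = 23.004%
The highest effective annual rate is Cedar Capital at 24.334%.

Cedar Capital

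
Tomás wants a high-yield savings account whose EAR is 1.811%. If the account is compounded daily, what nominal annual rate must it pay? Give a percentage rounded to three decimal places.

1.795%

(1 + r/365)^365 − 1 = 0.01811, so 1 + r/365 = 1.01811^(1/365).
r/365 = 0.000049, so r = 0.017948 = 1.795%.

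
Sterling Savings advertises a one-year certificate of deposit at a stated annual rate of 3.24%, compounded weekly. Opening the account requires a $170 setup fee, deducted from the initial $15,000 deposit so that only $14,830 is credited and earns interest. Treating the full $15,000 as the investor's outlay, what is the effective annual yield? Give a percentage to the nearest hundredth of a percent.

Value after one year: 14,830 × (1 + 0.0324/52)^52 = 14,830 × 1.032920 = $15,318.21.
Effective yield on the $15,000 outlay: 15,318.21 / 15,000 − 1 = 0.021214 = 2.12%.

2.12%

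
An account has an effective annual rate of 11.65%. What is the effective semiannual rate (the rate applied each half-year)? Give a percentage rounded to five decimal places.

The per-half-year rate i satisfies (1 + i)^2 = 1 + 0.1165.
i = 1.1165^(1/2) − 1 = 0.0566456 = 5.66456%.

5.66456%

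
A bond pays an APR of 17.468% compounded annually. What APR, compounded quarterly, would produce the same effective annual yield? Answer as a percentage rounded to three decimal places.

16.428%

Compounded annually, EAR = nominal = 0.174680.
Solve (1 + r/4)^4 = 1.174680: r/4 = 1.174680^(1/4) − 1 = 0.041070, so r = 0.164280 = 16.428%.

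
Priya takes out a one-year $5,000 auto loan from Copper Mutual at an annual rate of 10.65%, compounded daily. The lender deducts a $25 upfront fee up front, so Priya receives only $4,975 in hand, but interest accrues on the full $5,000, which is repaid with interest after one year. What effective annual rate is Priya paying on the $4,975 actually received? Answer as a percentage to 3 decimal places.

11.795%

Amount owed after one year: 5,000 × (1 + 0.1065/365)^365 = 5,000 × 1.112361 = $5,561.80.
Effective rate on net proceeds: 5,561.80 / 4,975 − 1 = 0.117950 = 11.795%.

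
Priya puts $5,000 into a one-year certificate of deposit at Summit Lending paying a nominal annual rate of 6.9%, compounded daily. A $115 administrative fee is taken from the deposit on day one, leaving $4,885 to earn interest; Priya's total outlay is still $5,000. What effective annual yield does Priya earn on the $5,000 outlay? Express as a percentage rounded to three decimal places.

Value after one year: 4,885 × (1 + 0.069/365)^365 = 4,885 × 1.071429 = $5,233.93.
Effective yield on the $5,000 outlay: 5,233.93 / 5,000 − 1 = 0.046786 = 4.679%.

4.679%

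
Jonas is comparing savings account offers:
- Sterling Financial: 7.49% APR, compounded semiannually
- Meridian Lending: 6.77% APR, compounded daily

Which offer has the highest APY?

Sterling Financial

Sterling Financial: (1 + 0.0749/2)^2 − 1 = 7.630%
Meridian Lending: (1 + 0.0677/365)^365 − 1 = 7.004%
The highest effective annual rate is Sterling Financial at 7.630%.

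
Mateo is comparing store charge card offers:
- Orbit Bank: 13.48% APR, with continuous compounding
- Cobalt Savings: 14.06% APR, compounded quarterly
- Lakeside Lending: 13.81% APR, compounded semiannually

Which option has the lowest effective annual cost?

Orbit Bank: e^0.1348 − 1 = 14.431%
Cobalt Savings: (1 + 0.1406/4)^4 − 1 = 14.819%
Lakeside Lending: (1 + 0.1381/2)^2 − 1 = 14.287%
The lowest effective annual rate is Lakeside Lending at 14.287%.

Lakeside Lending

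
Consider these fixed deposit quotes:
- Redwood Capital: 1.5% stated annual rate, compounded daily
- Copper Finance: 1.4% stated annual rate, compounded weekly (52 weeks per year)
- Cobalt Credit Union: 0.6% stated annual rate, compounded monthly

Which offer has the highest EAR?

Redwood Capital: (1 + 0.015/365)^365 − 1 = 1.511%
Copper Finance: (1 + 0.014/52)^52 − 1 = 1.410%
Cobalt Credit Union: (1 + 0.006/12)^12 − 1 = 0.602%
The highest effective annual rate is Redwood Capital at 1.511%.

Redwood Capital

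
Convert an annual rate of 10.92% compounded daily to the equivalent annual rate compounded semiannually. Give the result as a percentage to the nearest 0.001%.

EAR = (1 + 0.1092/365)^365 − 1 = 0.115367.
Solve (1 + r/2)^2 = 1.115367: r/2 = 1.115367^(1/2) − 1 = 0.056109, so r = 0.112219 = 11.222%.

11.222%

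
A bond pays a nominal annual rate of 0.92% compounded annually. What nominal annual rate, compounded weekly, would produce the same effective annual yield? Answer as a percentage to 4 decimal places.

Compounded annually, EAR = nominal = 0.009200.
Solve (1 + r/52)^52 = 1.009200: r/52 = 1.009200^(1/52) − 1 = 0.000176, so r = 0.009159 = 0.9159%.

0.9159%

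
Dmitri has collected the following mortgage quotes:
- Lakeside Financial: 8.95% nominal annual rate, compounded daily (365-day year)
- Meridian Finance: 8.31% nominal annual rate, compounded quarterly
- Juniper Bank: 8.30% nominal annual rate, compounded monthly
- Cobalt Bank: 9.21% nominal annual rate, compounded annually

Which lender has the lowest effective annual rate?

Lakeside Financial: (1 + 0.0895/365)^365 − 1 = 9.362%
Meridian Finance: (1 + 0.0831/4)^4 − 1 = 8.573%
Juniper Bank: (1 + 0.0830/12)^12 − 1 = 8.623%
Cobalt Bank: compounded annually, EAR = 9.210%
The lowest effective annual rate is Meridian Finance at 8.573%.

Meridian Finance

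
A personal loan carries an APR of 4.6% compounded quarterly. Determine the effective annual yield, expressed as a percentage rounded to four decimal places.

EAR = (1 + 0.046/4)^4 − 1.
= 1.046800 − 1 = 4.6800%.

4.6800%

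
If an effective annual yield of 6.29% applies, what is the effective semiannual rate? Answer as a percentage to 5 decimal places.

3.09704%

The per-half-year rate i satisfies (1 + i)^2 = 1 + 0.0629.
i = 1.0629^(1/2) − 1 = 0.0309704 = 3.09704%.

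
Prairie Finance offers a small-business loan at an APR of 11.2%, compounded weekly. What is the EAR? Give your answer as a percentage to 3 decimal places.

EAR = (1 + 0.112/52)^52 − 1.
= (1 + 0.002154)^52 − 1 = 1.118378 − 1 = 11.838%.

11.838%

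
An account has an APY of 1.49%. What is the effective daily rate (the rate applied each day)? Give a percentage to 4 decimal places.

0.0041%

The per-day rate i satisfies (1 + i)^365 = 1 + 0.0149.
i = 1.0149^(1/365) − 1 = 0.0000405 = 0.0041%.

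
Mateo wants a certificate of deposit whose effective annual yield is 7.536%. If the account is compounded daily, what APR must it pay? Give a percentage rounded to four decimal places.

7.2663%

(1 + r/365)^365 − 1 = 0.07536, so 1 + r/365 = 1.07536^(1/365).
r/365 = 0.000199, so r = 0.072663 = 7.2663%.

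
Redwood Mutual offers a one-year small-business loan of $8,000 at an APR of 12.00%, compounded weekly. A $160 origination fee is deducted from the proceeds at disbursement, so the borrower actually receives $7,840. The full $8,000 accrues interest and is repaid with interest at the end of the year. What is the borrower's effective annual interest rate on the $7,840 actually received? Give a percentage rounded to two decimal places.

Amount owed after one year: 8,000 × (1 + 0.1200/52)^52 = 8,000 × 1.127341 = $9,018.73.
Effective rate on net proceeds: 9,018.73 / 7,840 − 1 = 0.150348 = 15.03%.

15.03%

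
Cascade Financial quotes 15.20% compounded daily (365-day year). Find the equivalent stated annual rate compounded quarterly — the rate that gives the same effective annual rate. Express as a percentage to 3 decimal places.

15.489%

EAR = (1 + 0.1520/365)^365 − 1 = 0.164123.
Solve (1 + r/4)^4 = 1.164123: r/4 = 1.164123^(1/4) − 1 = 0.038723, so r = 0.154892 = 15.489%.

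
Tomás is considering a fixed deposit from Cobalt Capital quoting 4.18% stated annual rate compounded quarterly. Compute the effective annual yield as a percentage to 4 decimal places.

EAR = (1 + 0.0418/4)^4 − 1.
= 1.042460 − 1 = 4.2460%.

4.2460%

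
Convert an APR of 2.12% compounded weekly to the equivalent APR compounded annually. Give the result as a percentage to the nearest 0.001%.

EAR = (1 + 0.0212/52)^52 − 1 = 0.021422.
Compounded annually, the equivalent nominal rate is the EAR itself: 2.142%.

2.142%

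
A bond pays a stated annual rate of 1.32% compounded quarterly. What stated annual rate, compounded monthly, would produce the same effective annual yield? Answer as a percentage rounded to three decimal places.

1.319%

EAR = (1 + 0.0132/4)^4 − 1 = 0.013265.
Solve (1 + r/12)^12 = 1.013265: r/12 = 1.013265^(1/12) − 1 = 0.001099, so r = 0.013186 = 1.319%.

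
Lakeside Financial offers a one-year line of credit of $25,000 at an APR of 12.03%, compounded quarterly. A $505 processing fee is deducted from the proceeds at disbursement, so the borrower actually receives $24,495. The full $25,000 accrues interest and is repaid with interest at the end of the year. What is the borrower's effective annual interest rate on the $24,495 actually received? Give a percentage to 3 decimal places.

Amount owed after one year: 25,000 × (1 + 0.1203/4)^4 = 25,000 × 1.125837 = $28,145.92.
Effective rate on net proceeds: 28,145.92 / 24,495 − 1 = 0.149047 = 14.905%.

14.905%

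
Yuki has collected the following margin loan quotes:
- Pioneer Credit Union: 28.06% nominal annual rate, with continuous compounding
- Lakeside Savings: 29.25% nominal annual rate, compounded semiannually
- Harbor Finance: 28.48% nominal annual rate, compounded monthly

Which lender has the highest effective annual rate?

Pioneer Credit Union: e^0.2806 − 1 = 32.392%
Lakeside Savings: (1 + 0.2925/2)^2 − 1 = 31.389%
Harbor Finance: (1 + 0.2848/12)^12 − 1 = 32.508%
The highest effective annual rate is Harbor Finance at 32.508%.

Harbor Finance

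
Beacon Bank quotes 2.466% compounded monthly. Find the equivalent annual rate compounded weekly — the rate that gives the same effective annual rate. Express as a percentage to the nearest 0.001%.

2.464%

EAR = (1 + 0.02466/12)^12 − 1 = 0.024941.
Solve (1 + r/52)^52 = 1.024941: r/52 = 1.024941^(1/52) − 1 = 0.000474, so r = 0.024641 = 2.464%.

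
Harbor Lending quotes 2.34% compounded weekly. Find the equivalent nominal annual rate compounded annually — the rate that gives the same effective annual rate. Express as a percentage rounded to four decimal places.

2.3671%

EAR = (1 + 0.0234/52)^52 − 1 = 0.023671.
Compounded annually, the equivalent nominal rate is the EAR itself: 2.3671%.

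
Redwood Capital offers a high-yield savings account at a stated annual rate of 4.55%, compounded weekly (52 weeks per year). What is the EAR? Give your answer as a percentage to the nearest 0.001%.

EAR = (1 + 0.0455/52)^52 − 1.
= (1 + 0.000875)^52 − 1 = 1.046530 − 1 = 4.653%.

4.653%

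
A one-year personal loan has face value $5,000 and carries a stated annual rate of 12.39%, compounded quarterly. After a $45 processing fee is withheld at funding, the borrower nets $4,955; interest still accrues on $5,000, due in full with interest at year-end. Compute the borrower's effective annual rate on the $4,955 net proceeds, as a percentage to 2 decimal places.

14.00%

Amount owed after one year: 5,000 × (1 + 0.1239/4)^4 = 5,000 × 1.129777 = $5,648.88.
Effective rate on net proceeds: 5,648.88 / 4,955 − 1 = 0.140037 = 14.00%.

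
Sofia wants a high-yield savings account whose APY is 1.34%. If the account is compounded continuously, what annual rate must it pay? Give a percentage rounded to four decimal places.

1.3311%

Continuous: nominal r satisfies e^r − 1 = 0.0134.
r = ln(1 + 0.0134) = ln(1.0134) = 0.013311 = 1.3311%.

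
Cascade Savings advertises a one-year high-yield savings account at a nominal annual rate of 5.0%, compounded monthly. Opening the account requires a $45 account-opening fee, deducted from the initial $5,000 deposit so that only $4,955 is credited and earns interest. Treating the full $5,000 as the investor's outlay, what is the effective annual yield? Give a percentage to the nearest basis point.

Value after one year: 4,955 × (1 + 0.050/12)^12 = 4,955 × 1.051162 = $5,208.51.
Effective yield on the $5,000 outlay: 5,208.51 / 5,000 − 1 = 0.041701 = 4.17%.

4.17%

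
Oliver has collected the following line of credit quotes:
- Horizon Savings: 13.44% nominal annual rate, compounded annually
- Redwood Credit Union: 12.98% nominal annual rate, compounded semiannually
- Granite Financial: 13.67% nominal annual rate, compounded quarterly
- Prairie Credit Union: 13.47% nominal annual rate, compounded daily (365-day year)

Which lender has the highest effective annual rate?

Horizon Savings: compounded annually, EAR = 13.440%
Redwood Credit Union: (1 + 0.1298/2)^2 − 1 = 13.401%
Granite Financial: (1 + 0.1367/4)^4 − 1 = 14.387%
Prairie Credit Union: (1 + 0.1347/365)^365 − 1 = 14.417%
The highest effective annual rate is Prairie Credit Union at 14.417%.

Prairie Credit Union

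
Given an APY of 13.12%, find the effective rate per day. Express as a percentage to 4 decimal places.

0.0338%

The per-day rate i satisfies (1 + i)^365 = 1 + 0.1312.
i = 1.1312^(1/365) − 1 = 0.0003378 = 0.0338%.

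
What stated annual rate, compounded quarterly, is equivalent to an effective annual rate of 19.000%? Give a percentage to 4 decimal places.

(1 + r/4)^4 − 1 = 0.19000, so 1 + r/4 = 1.19000^(1/4).
r/4 = 0.044448, so r = 0.177791 = 17.7791%.

17.7791%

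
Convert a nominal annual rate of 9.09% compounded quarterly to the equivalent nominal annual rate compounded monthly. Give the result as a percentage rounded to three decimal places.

EAR = (1 + 0.0909/4)^4 − 1 = 0.094046.
Solve (1 + r/12)^12 = 1.094046: r/12 = 1.094046^(1/12) − 1 = 0.007518, so r = 0.090220 = 9.022%.

9.022%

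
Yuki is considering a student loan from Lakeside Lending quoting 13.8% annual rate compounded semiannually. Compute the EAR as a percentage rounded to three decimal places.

EAR = (1 + 0.138/2)^2 − 1.
= (1 + 0.069000)^2 − 1 = 1.142761 − 1 = 14.276%.

14.276%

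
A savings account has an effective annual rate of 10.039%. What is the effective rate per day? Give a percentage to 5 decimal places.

0.02621%

The per-day rate i satisfies (1 + i)^365 = 1 + 0.10039.
i = 1.10039^(1/365) − 1 = 0.0002621 = 0.02621%.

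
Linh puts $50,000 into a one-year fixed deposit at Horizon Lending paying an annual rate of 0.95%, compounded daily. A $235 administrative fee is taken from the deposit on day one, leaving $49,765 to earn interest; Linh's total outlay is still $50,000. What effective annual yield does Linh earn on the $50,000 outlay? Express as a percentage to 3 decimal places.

0.480%

Value after one year: 49,765 × (1 + 0.0095/365)^365 = 49,765 × 1.009545 = $50,240.01.
Effective yield on the $50,000 outlay: 50,240.01 / 50,000 − 1 = 0.004800 = 0.480%.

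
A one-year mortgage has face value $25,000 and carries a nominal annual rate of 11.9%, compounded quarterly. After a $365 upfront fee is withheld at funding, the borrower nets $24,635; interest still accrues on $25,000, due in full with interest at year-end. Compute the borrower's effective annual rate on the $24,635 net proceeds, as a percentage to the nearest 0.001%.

14.108%

Amount owed after one year: 25,000 × (1 + 0.119/4)^4 = 25,000 × 1.124416 = $28,110.41.
Effective rate on net proceeds: 28,110.41 / 24,635 − 1 = 0.141076 = 14.108%.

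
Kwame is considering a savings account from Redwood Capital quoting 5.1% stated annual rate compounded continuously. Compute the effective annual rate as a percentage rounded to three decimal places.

With continuous compounding, EAR = e^0.051 − 1.
e^0.051 = 1.052323, so EAR = 0.052323 = 5.232%.

5.232%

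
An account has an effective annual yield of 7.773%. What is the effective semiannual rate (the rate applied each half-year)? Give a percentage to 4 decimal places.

3.8138%

The per-half-year rate i satisfies (1 + i)^2 = 1 + 0.07773.
i = 1.07773^(1/2) − 1 = 0.0381378 = 3.8138%.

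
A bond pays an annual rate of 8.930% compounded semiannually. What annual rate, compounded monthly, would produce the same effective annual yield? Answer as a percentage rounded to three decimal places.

8.768%

EAR = (1 + 0.08930/2)^2 − 1 = 0.091294.
Solve (1 + r/12)^12 = 1.091294: r/12 = 1.091294^(1/12) − 1 = 0.007307, so r = 0.087683 = 8.768%.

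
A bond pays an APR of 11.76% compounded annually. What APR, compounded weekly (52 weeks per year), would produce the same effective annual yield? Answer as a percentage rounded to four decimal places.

11.1302%

Compounded annually, EAR = nominal = 0.117600.
Solve (1 + r/52)^52 = 1.117600: r/52 = 1.117600^(1/52) − 1 = 0.002140, so r = 0.111302 = 11.1302%.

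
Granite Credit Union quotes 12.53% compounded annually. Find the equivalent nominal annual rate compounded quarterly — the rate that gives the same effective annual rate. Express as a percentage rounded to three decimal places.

Compounded annually, EAR = nominal = 0.125300.
Solve (1 + r/4)^4 = 1.125300: r/4 = 1.125300^(1/4) − 1 = 0.029952, so r = 0.119809 = 11.981%.

11.981%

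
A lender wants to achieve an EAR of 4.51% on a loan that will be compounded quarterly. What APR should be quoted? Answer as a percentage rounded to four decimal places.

4.4357%

(1 + r/4)^4 − 1 = 0.0451, so 1 + r/4 = 1.0451^(1/4).
r/4 = 0.011089, so r = 0.044357 = 4.4357%.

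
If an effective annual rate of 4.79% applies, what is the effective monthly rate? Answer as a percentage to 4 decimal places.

0.3907%

The per-month rate i satisfies (1 + i)^12 = 1 + 0.0479.
i = 1.0479^(1/12) − 1 = 0.0039066 = 0.3907%.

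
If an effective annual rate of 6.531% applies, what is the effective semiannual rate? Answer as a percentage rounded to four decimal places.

The per-half-year rate i satisfies (1 + i)^2 = 1 + 0.06531.
i = 1.06531^(1/2) − 1 = 0.0321386 = 3.2139%.

3.2139%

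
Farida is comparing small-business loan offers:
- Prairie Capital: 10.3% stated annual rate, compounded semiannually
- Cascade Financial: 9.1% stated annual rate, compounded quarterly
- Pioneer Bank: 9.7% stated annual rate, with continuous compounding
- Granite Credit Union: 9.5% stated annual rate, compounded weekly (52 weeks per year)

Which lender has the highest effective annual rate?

Prairie Capital: (1 + 0.103/2)^2 − 1 = 10.565%
Cascade Financial: (1 + 0.091/4)^4 − 1 = 9.415%
Pioneer Bank: e^0.097 − 1 = 10.186%
Granite Credit Union: (1 + 0.095/52)^52 − 1 = 9.956%
The highest effective annual rate is Prairie Capital at 10.565%.

Prairie Capital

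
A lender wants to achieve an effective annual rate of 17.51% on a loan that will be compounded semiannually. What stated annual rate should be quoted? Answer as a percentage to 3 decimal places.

(1 + r/2)^2 − 1 = 0.1751, so 1 + r/2 = 1.1751^(1/2).
r/2 = 0.084020, so r = 0.168041 = 16.804%.

16.804%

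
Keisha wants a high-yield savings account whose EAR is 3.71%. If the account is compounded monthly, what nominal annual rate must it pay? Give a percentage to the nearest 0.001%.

(1 + r/12)^12 − 1 = 0.0371, so 1 + r/12 = 1.0371^(1/12).
r/12 = 0.003040, so r = 0.036484 = 3.648%.

3.648%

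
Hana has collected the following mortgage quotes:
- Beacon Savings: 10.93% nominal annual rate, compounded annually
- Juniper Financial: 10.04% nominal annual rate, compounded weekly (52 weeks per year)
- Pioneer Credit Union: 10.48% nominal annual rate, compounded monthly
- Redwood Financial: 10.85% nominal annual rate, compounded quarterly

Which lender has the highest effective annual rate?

Redwood Financial

Beacon Savings: compounded annually, EAR = 10.930%
Juniper Financial: (1 + 0.1004/52)^52 − 1 = 10.551%
Pioneer Credit Union: (1 + 0.1048/12)^12 − 1 = 10.998%
Redwood Financial: (1 + 0.1085/4)^4 − 1 = 11.299%
The highest effective annual rate is Redwood Financial at 11.299%.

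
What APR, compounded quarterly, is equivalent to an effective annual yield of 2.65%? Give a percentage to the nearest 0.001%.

(1 + r/4)^4 − 1 = 0.0265, so 1 + r/4 = 1.0265^(1/4).
r/4 = 0.006560, so r = 0.026241 = 2.624%.

2.624%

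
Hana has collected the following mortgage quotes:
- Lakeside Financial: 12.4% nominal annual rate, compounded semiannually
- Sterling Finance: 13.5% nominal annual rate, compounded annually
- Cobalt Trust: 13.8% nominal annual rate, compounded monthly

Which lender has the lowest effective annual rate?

Lakeside Financial: (1 + 0.124/2)^2 − 1 = 12.784%
Sterling Finance: compounded annually, EAR = 13.500%
Cobalt Trust: (1 + 0.138/12)^12 − 1 = 14.707%
The lowest effective annual rate is Lakeside Financial at 12.784%.

Lakeside Financial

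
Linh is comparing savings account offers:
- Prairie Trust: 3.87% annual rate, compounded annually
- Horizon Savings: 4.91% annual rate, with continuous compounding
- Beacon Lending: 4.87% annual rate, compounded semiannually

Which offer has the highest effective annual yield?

Prairie Trust: compounded annually, EAR = 3.870%
Horizon Savings: e^0.0491 − 1 = 5.033%
Beacon Lending: (1 + 0.0487/2)^2 − 1 = 4.929%
The highest effective annual rate is Horizon Savings at 5.033%.

Horizon Savings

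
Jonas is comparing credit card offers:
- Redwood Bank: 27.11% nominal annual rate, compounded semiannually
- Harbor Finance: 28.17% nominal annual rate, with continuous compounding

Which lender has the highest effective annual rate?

Redwood Bank: (1 + 0.2711/2)^2 − 1 = 28.947%
Harbor Finance: e^0.2817 − 1 = 32.538%
The highest effective annual rate is Harbor Finance at 32.538%.

Harbor Finance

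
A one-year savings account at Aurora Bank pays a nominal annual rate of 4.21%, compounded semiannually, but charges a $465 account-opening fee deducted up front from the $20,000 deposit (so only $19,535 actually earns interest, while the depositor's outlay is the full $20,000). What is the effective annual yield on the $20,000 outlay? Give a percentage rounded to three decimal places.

Value after one year: 19,535 × (1 + 0.0421/2)^2 = 19,535 × 1.042543 = $20,366.08.
Effective yield on the $20,000 outlay: 20,366.08 / 20,000 − 1 = 0.018304 = 1.830%.

1.830%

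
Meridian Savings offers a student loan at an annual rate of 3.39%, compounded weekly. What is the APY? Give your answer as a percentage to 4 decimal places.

EAR = (1 + 0.0339/52)^52 − 1.
= 1.034470 − 1 = 3.4470%.

3.4470%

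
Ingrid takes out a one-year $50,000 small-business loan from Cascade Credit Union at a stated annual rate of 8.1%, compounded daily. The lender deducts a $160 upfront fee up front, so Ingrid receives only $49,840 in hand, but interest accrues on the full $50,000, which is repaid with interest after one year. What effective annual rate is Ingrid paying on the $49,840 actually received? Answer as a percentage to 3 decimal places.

Amount owed after one year: 50,000 × (1 + 0.081/365)^365 = 50,000 × 1.084361 = $54,218.06.
Effective rate on net proceeds: 54,218.06 / 49,840 − 1 = 0.087842 = 8.784%.

8.784%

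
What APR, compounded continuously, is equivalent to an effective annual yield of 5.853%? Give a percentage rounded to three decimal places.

5.688%

Continuous: nominal r satisfies e^r − 1 = 0.05853.
r = ln(1 + 0.05853) = ln(1.05853) = 0.056881 = 5.688%.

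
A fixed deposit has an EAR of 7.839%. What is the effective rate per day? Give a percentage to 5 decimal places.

0.02068%

The per-day rate i satisfies (1 + i)^365 = 1 + 0.07839.
i = 1.07839^(1/365) − 1 = 0.0002068 = 0.02068%.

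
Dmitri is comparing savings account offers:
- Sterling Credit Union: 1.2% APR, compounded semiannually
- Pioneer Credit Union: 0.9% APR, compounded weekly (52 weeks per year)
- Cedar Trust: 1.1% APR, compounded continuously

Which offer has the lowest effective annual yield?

Sterling Credit Union: (1 + 0.012/2)^2 − 1 = 1.204%
Pioneer Credit Union: (1 + 0.009/52)^52 − 1 = 0.904%
Cedar Trust: e^0.011 − 1 = 1.106%
The lowest effective annual rate is Pioneer Credit Union at 0.904%.

Pioneer Credit Union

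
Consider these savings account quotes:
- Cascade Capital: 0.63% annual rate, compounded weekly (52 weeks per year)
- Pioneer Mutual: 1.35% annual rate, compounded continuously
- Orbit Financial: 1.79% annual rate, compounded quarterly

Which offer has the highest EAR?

Orbit Financial

Cascade Capital: (1 + 0.0063/52)^52 − 1 = 0.632%
Pioneer Mutual: e^0.0135 − 1 = 1.359%
Orbit Financial: (1 + 0.0179/4)^4 − 1 = 1.802%
The highest effective annual rate is Orbit Financial at 1.802%.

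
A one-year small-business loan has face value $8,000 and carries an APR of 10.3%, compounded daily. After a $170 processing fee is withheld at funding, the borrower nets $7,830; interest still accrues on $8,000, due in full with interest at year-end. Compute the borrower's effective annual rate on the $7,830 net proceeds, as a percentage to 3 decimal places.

13.254%

Amount owed after one year: 8,000 × (1 + 0.103/365)^365 = 8,000 × 1.108475 = $8,867.80.
Effective rate on net proceeds: 8,867.80 / 7,830 − 1 = 0.132542 = 13.254%.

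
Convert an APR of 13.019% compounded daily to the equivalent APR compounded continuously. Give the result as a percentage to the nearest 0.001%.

13.017%

EAR = (1 + 0.13019/365)^365 − 1 = 0.139018.
Equivalent continuous rate: r = ln(1 + 0.139018) = 0.130167 = 13.017%.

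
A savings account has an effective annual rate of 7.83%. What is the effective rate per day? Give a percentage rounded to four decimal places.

The per-day rate i satisfies (1 + i)^365 = 1 + 0.0783.
i = 1.0783^(1/365) − 1 = 0.0002066 = 0.0207%.

0.0207%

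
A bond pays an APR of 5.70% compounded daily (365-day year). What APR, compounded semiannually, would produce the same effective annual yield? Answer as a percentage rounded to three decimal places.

5.782%

EAR = (1 + 0.0570/365)^365 − 1 = 0.058651.
Solve (1 + r/2)^2 = 1.058651: r/2 = 1.058651^(1/2) − 1 = 0.028908, so r = 0.057815 = 5.782%.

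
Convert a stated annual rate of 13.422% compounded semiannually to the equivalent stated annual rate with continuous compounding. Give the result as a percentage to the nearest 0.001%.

EAR = (1 + 0.13422/2)^2 − 1 = 0.138724.
Equivalent continuous rate: r = ln(1 + 0.138724) = 0.129908 = 12.991%.

12.991%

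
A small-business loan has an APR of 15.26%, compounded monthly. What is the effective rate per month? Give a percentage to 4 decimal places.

1.2717%

With a nominal annual rate compounded monthly, the periodic rate is the nominal rate divided by 12.
i = 0.1526 / 12 = 0.0127167 = 1.2717%.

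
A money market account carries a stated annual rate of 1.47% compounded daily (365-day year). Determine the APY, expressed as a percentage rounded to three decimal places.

EAR = (1 + 0.0147/365)^365 − 1.
= (1 + 0.000040)^365 − 1 = 1.014808 − 1 = 1.481%.

1.481%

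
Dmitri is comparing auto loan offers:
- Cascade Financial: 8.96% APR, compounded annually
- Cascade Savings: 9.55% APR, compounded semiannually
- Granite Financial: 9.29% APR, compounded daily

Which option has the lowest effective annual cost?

Cascade Financial

Cascade Financial: compounded annually, EAR = 8.960%
Cascade Savings: (1 + 0.0955/2)^2 − 1 = 9.778%
Granite Financial: (1 + 0.0929/365)^365 − 1 = 9.734%
The lowest effective annual rate is Cascade Financial at 8.960%.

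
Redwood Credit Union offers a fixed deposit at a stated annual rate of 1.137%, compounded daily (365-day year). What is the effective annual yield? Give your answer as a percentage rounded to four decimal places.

1.1435%

EAR = (1 + 0.01137/365)^365 − 1.
= 1.011435 − 1 = 1.1435%.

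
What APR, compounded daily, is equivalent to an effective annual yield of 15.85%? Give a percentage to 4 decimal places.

14.7156%

(1 + r/365)^365 − 1 = 0.1585, so 1 + r/365 = 1.1585^(1/365).
r/365 = 0.000403, so r = 0.147156 = 14.7156%.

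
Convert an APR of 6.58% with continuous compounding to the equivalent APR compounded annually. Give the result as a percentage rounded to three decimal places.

EAR under continuous compounding: e^0.0658 − 1 = 0.068013.
Compounded annually, the equivalent nominal rate is the EAR itself: 6.801%.

6.801%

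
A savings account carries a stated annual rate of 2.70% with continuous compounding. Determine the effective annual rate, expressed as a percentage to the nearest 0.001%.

With continuous compounding, EAR = e^0.0270 − 1.
e^0.0270 = 1.027368, so EAR = 0.027368 = 2.737%.

2.737%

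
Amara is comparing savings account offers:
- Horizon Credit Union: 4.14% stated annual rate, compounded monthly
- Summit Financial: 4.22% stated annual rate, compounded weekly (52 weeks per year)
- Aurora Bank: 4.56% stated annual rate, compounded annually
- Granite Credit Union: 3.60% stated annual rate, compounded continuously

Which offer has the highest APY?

Horizon Credit Union: (1 + 0.0414/12)^12 − 1 = 4.219%
Summit Financial: (1 + 0.0422/52)^52 − 1 = 4.309%
Aurora Bank: compounded annually, EAR = 4.560%
Granite Credit Union: e^0.0360 − 1 = 3.666%
The highest effective annual rate is Aurora Bank at 4.560%.

Aurora Bank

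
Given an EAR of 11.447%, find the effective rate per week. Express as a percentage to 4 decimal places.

The per-week rate i satisfies (1 + i)^52 = 1 + 0.11447.
i = 1.11447^(1/52) − 1 = 0.0020864 = 0.2086%.

0.2086%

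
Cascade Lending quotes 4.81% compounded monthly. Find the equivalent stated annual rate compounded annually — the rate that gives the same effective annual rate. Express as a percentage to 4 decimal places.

EAR = (1 + 0.0481/12)^12 − 1 = 0.049175.
Compounded annually, the equivalent nominal rate is the EAR itself: 4.9175%.

4.9175%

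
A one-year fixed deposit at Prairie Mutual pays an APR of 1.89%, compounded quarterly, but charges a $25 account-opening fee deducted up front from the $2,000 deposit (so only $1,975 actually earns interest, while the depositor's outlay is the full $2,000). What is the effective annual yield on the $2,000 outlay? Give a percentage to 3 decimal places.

Value after one year: 1,975 × (1 + 0.0189/4)^4 = 1,975 × 1.019034 = $2,012.59.
Effective yield on the $2,000 outlay: 2,012.59 / 2,000 − 1 = 0.006296 = 0.630%.

0.630%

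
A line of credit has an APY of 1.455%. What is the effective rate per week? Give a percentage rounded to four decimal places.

The per-week rate i satisfies (1 + i)^52 = 1 + 0.01455.
i = 1.01455^(1/52) − 1 = 0.0002778 = 0.0278%.

0.0278%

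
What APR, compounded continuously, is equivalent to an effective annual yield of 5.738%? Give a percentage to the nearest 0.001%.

5.579%

Continuous: nominal r satisfies e^r − 1 = 0.05738.
r = ln(1 + 0.05738) = ln(1.05738) = 0.055794 = 5.579%.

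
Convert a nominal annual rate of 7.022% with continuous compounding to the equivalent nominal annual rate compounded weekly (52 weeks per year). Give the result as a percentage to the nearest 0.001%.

7.027%

EAR under continuous compounding: e^0.07022 − 1 = 0.072744.
Solve (1 + r/52)^52 = 1.072744: r/52 = 1.072744^(1/52) − 1 = 0.001351, so r = 0.070267 = 7.027%.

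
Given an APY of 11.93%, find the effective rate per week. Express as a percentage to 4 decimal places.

The per-week rate i satisfies (1 + i)^52 = 1 + 0.1193.
i = 1.1193^(1/52) − 1 = 0.0021697 = 0.2170%.

0.2170%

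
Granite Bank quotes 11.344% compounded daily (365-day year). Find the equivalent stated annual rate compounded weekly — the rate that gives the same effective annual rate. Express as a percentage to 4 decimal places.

11.3546%

EAR = (1 + 0.11344/365)^365 − 1 = 0.120105.
Solve (1 + r/52)^52 = 1.120105: r/52 = 1.120105^(1/52) − 1 = 0.002184, so r = 0.113546 = 11.3546%.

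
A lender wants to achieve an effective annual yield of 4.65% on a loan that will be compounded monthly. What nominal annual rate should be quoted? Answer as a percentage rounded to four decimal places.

(1 + r/12)^12 − 1 = 0.0465, so 1 + r/12 = 1.0465^(1/12).
r/12 = 0.003795, so r = 0.045537 = 4.5537%.

4.5537%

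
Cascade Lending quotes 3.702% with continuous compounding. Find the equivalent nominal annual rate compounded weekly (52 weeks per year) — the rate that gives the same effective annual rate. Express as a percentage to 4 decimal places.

3.7033%

EAR under continuous compounding: e^0.03702 − 1 = 0.037714.
Solve (1 + r/52)^52 = 1.037714: r/52 = 1.037714^(1/52) − 1 = 0.000712, so r = 0.037033 = 3.7033%.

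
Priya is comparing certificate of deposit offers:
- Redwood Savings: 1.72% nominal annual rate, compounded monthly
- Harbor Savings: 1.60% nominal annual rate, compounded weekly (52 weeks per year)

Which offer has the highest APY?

Redwood Savings: (1 + 0.0172/12)^12 − 1 = 1.734%
Harbor Savings: (1 + 0.0160/52)^52 − 1 = 1.613%
The highest effective annual rate is Redwood Savings at 1.734%.

Redwood Savings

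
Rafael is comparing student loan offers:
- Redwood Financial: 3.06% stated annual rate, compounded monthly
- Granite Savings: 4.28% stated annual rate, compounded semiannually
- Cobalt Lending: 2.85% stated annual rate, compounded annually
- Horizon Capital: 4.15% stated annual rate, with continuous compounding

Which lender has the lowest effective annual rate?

Redwood Financial: (1 + 0.0306/12)^12 − 1 = 3.103%
Granite Savings: (1 + 0.0428/2)^2 − 1 = 4.326%
Cobalt Lending: compounded annually, EAR = 2.850%
Horizon Capital: e^0.0415 − 1 = 4.237%
The lowest effective annual rate is Cobalt Lending at 2.850%.

Cobalt Lending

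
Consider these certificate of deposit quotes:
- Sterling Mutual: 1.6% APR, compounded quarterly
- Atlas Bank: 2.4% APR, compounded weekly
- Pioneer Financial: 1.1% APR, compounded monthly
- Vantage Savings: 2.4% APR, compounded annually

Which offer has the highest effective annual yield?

Atlas Bank

Sterling Mutual: (1 + 0.016/4)^4 − 1 = 1.610%
Atlas Bank: (1 + 0.024/52)^52 − 1 = 2.428%
Pioneer Financial: (1 + 0.011/12)^12 − 1 = 1.106%
Vantage Savings: compounded annually, EAR = 2.400%
The highest effective annual rate is Atlas Bank at 2.428%.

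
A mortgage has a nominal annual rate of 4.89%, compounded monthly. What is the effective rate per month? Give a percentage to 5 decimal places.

0.40750%

With a nominal annual rate compounded monthly, the periodic rate is the nominal rate divided by 12.
i = 0.0489 / 12 = 0.0040750 = 0.40750%.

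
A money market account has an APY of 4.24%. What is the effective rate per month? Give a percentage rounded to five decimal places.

The per-month rate i satisfies (1 + i)^12 = 1 + 0.0424.
i = 1.0424^(1/12) − 1 = 0.0034665 = 0.34665%.

0.34665%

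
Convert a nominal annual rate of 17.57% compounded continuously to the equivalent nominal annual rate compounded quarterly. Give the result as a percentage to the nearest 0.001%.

EAR under continuous compounding: e^0.1757 − 1 = 0.192080.
Solve (1 + r/4)^4 = 1.192080: r/4 = 1.192080^(1/4) − 1 = 0.044904, so r = 0.179616 = 17.962%.

17.962%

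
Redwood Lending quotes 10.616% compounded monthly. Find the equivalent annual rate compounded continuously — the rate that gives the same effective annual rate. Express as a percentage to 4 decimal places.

EAR = (1 + 0.10616/12)^12 − 1 = 0.111481.
Equivalent continuous rate: r = ln(1 + 0.111481) = 0.105693 = 10.5693%.

10.5693%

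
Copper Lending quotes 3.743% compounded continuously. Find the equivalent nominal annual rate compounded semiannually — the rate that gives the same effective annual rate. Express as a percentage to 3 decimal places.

EAR under continuous compounding: e^0.03743 − 1 = 0.038139.
Solve (1 + r/2)^2 = 1.038139: r/2 = 1.038139^(1/2) − 1 = 0.018891, so r = 0.037782 = 3.778%.

3.778%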